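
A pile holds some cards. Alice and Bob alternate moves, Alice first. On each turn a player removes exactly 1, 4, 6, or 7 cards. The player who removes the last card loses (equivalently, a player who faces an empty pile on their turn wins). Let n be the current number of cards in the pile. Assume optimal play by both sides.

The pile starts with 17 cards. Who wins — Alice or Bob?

Alice wins.

Use the standard recursion: the mover wins at a terminal position; elsewhere, the mover wins exactly when some move hands the opponent an L position.
n=0: no move; the opponent has just taken the last card and therefore loses → W
n=1: L (sole option 0(W) is W)
n=2: W (go to 1, an L position)
n=3: L (sole option 2(W) is W)
n=4: W (go to 3, an L position)
n=5: W (go to 1, an L position)
n=6: L (options 5(W), 2(W), 0(W) are all W)
n=7: W (go to 6, an L position)
n=8: W (go to 1, an L position)
n=9: W (go to 3, an L position)
n=10: W (go to 6, an L position)
n=11: L (options 10(W), 7(W), 5(W), 4(W) are all W)
n=12: W (go to 11, an L position)
n=13: W (go to 6, an L position)
n=14: L (options 13(W), 10(W), 8(W), 7(W) are all W)
n=15: W (go to 14, an L position)
n=16: L (options 15(W), 12(W), 10(W), 9(W) are all W)
n=17: W (go to 16, an L position)
The starting position 17 is W: Alice should remove 1, leaving 16, handing over an L position.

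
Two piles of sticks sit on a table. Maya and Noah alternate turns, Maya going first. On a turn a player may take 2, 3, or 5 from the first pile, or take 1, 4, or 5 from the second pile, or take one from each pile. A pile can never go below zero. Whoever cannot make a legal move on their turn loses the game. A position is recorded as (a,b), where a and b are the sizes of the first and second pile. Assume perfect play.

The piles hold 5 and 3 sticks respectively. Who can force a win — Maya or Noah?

Maya wins.

Use the standard recursion: the mover loses at a terminal position; elsewhere, the mover wins exactly when some move hands the opponent an L position.
No move ever increases a pile, so every position that can arise here has a ≤ 5 and b ≤ 3; it is enough to label the cells with 0 ≤ a ≤ 5 and 0 ≤ b ≤ 3.
Every move lowers a or b (never raises either), so fill the grid row by row in increasing a, and left to right within a row: each cell's successors are then already labelled.
      b=0  b=1  b=2  b=3
a=0:    L    W    L    W
a=1:    L    W    L    W
a=2:    W    W    W    W
a=3:    W    L    W    L
a=4:    W    L    W    L
a=5:    W    W    W    W
Cells with no legal move (terminal, hence L): (0,0), (1,0).
The remaining L cells, each justified by listing all of its moves:
(0,2): only reaches (0,1)(W), which is W → L
(1,2): only reaches (1,1)(W), (0,1)(W), all W → L
(3,1): only reaches (1,1)(W), (0,1)(W), (3,0)(W), (2,0)(W), all W → L
(3,3): only reaches (1,3)(W), (0,3)(W), (3,2)(W), (2,2)(W), all W → L
(4,1): only reaches (2,1)(W), (1,1)(W), (4,0)(W), (3,0)(W), all W → L
(4,3): only reaches (2,3)(W), (1,3)(W), (4,2)(W), (3,2)(W), all W → L
Every other cell has at least one move into one of the L cells above, so it is W.
The starting position (5,3) is W: Maya should move to (3,3), handing over an L position.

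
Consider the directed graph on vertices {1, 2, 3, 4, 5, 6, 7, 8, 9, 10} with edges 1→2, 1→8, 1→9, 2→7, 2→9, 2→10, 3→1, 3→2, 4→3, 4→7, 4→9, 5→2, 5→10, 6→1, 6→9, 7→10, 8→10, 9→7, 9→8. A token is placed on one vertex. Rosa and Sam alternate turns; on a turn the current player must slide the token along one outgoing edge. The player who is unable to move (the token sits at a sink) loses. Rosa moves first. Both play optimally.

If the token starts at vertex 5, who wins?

Build the W/L table. Terminal = L. A non-terminal position is W if it has a move to some L; otherwise it is L.
Every edge goes from a vertex to one that appears earlier in the order 10, 7, 8, 9, 2, 5, 1, 3, 4, 6, so processing vertices in that order labels each vertex after all of its successors.
10: no outgoing edge → L
7: reaches L-position 10 → W
8: reaches L-position 10 → W
9: only reaches 8(W), 7(W), all W → L
2: reaches L-position 9 → W
5: reaches L-position 10 → W
1: reaches L-position 9 → W
3: only reaches 1(W), 2(W), all W → L
4: reaches L-position 3 → W
6: reaches L-position 9 → W
From 5 Rosa can move to 10, reaching an L position.

Rosa wins.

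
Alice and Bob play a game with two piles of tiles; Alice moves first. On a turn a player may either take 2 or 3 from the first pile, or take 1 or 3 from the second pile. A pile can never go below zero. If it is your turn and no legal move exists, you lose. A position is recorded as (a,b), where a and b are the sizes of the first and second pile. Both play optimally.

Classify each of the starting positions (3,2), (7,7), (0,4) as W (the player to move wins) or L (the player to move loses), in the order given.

Use the standard recursion: the mover loses at a terminal position; elsewhere, the mover wins exactly when some move hands the opponent an L position.
No move ever increases a pile, so every position that can arise here has a ≤ 7 and b ≤ 7; it is enough to label the cells with 0 ≤ a ≤ 7 and 0 ≤ b ≤ 7.
Every move lowers a or b (never raises either), so fill the grid row by row in increasing a, and left to right within a row: each cell's successors are then already labelled.
      b=0  b=1  b=2  b=3  b=4  b=5  b=6  b=7
a=0:    L    W    L    W    L    W    L    W
a=1:    L    W    L    W    L    W    L    W
a=2:    W    L    W    L    W    L    W    L
a=3:    W    L    W    L    W    L    W    L
a=4:    W    W    W    W    W    W    W    W
a=5:    L    W    L    W    L    W    L    W
a=6:    L    W    L    W    L    W    L    W
a=7:    W    L    W    L    W    L    W    L
Cells with no legal move (terminal, hence L): (0,0), (1,0).
The remaining L cells, each justified by listing all of its moves:
(0,2): L (sole option (0,1)(W) is W)
(0,4): L (options (0,3)(W), (0,1)(W) are all W)
(0,6): L (options (0,5)(W), (0,3)(W) are all W)
(1,2): L (sole option (1,1)(W) is W)
(1,4): L (options (1,3)(W), (1,1)(W) are all W)
(1,6): L (options (1,5)(W), (1,3)(W) are all W)
(2,1): L (options (0,1)(W), (2,0)(W) are all W)
(2,3): L (options (0,3)(W), (2,2)(W), (2,0)(W) are all W)
(2,5): L (options (0,5)(W), (2,4)(W), (2,2)(W) are all W)
(2,7): L (options (0,7)(W), (2,6)(W), (2,4)(W) are all W)
(3,1): L (options (1,1)(W), (0,1)(W), (3,0)(W) are all W)
(3,3): L (options (1,3)(W), (0,3)(W), (3,2)(W), (3,0)(W) are all W)
(3,5): L (options (1,5)(W), (0,5)(W), (3,4)(W), (3,2)(W) are all W)
(3,7): L (options (1,7)(W), (0,7)(W), (3,6)(W), (3,4)(W) are all W)
(5,0): L (options (3,0)(W), (2,0)(W) are all W)
(5,2): L (options (3,2)(W), (2,2)(W), (5,1)(W) are all W)
(5,4): L (options (3,4)(W), (2,4)(W), (5,3)(W), (5,1)(W) are all W)
(5,6): L (options (3,6)(W), (2,6)(W), (5,5)(W), (5,3)(W) are all W)
(6,0): L (options (4,0)(W), (3,0)(W) are all W)
(6,2): L (options (4,2)(W), (3,2)(W), (6,1)(W) are all W)
(6,4): L (options (4,4)(W), (3,4)(W), (6,3)(W), (6,1)(W) are all W)
(6,6): L (options (4,6)(W), (3,6)(W), (6,5)(W), (6,3)(W) are all W)
(7,1): L (options (5,1)(W), (4,1)(W), (7,0)(W) are all W)
(7,3): L (options (5,3)(W), (4,3)(W), (7,2)(W), (7,0)(W) are all W)
(7,5): L (options (5,5)(W), (4,5)(W), (7,4)(W), (7,2)(W) are all W)
(7,7): L (options (5,7)(W), (4,7)(W), (7,6)(W), (7,4)(W) are all W)
Every other cell has at least one move into one of the L cells above, so it is W.
(3,2): the move to (1,2) reaches an L cell, so W
(7,7): one of the L cells justified above, so L
(0,4): one of the L cells justified above, so L

(3,2): W, (7,7): L, (0,4): L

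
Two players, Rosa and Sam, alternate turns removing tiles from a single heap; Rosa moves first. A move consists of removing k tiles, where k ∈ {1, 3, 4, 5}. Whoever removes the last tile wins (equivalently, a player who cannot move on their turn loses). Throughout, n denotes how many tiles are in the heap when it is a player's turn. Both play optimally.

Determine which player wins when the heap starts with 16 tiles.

Sam wins.

Classify positions by backward induction: terminal positions (no move available) are L. From any other position, the mover wins iff some move reaches an L.
n=0: no move → L
n=1: can move to 0, which is L ⇒ W
n=2: the only move is to 1(W), a W ⇒ L
n=3: can move to 2, which is L ⇒ W
n=4: can move to 0, which is L ⇒ W
n=5: can move to 2, which is L ⇒ W
n=6: can move to 2, which is L ⇒ W
n=7: can move to 2, which is L ⇒ W
n=8: moves to 7(W), 5(W), 4(W), 3(W); every one is W ⇒ L
n=9: can move to 8, which is L ⇒ W
n=10: moves to 9(W), 7(W), 6(W), 5(W); every one is W ⇒ L
n=11: can move to 10, which is L ⇒ W
n=12: can move to 8, which is L ⇒ W
n=13: can move to 10, which is L ⇒ W
n=14: can move to 10, which is L ⇒ W
n=15: can move to 10, which is L ⇒ W
n=16: moves to 15(W), 13(W), 12(W), 11(W); every one is W ⇒ L
Every move from 16 reaches a W position, so the mover loses.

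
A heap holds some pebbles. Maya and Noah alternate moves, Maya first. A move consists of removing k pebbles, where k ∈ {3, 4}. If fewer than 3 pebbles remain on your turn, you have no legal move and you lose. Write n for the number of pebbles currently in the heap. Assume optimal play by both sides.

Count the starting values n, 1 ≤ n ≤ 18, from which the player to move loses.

8

Work bottom-up. With no move the player to move loses. Otherwise the position is W if at least one move leads to an L position for the opponent, and L if every move leads to a W.
n=0: no move → L
n=1: no move → L
n=2: no move → L
n=3: →0(L), so W
n=4: →1(L), so W
n=5: →2(L), so W
n=6: →2(L), so W
n=7: →4(W), 3(W) — all W, so L
n=8: →5(W), 4(W) — all W, so L
n=9: →6(W), 5(W) — all W, so L
n=10: →7(L), so W
n=11: →8(L), so W
n=12: →9(L), so W
n=13: →9(L), so W
n=14: →11(W), 10(W) — all W, so L
n=15: →12(W), 11(W) — all W, so L
n=16: →13(W), 12(W) — all W, so L
n=17: →14(L), so W
n=18: →15(L), so W
L entries with 1 ≤ n ≤ 18 (n=0 is outside the asked range and is not counted): n = 1, 2, 7, 8, 9, 14, 15, 16; that makes 8.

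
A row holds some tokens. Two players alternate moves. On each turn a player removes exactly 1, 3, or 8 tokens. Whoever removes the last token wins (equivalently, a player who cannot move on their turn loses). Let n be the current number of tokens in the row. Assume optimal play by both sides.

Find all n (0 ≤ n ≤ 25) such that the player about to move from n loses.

0, 2, 4, 6, 11, 13, 15, 17, 22, 24

Label each position W (a win for the player to move) or L (a loss). A position with no legal move is L; any other position is W exactly when some move reaches an L, and L when every move reaches a W.
n=0: no move → L
n=1: can move to 0, which is L ⇒ W
n=2: the only move is to 1(W), a W ⇒ L
n=3: can move to 2, which is L ⇒ W
n=4: moves to 3(W), 1(W); every one is W ⇒ L
n=5: can move to 4, which is L ⇒ W
n=6: moves to 5(W), 3(W); every one is W ⇒ L
n=7: can move to 6, which is L ⇒ W
n=8: can move to 0, which is L ⇒ W
n=9: can move to 6, which is L ⇒ W
n=10: can move to 2, which is L ⇒ W
n=11: moves to 10(W), 8(W), 3(W); every one is W ⇒ L
n=12: can move to 11, which is L ⇒ W
n=13: moves to 12(W), 10(W), 5(W); every one is W ⇒ L
n=14: can move to 13, which is L ⇒ W
n=15: moves to 14(W), 12(W), 7(W); every one is W ⇒ L
n=16: can move to 15, which is L ⇒ W
n=17: moves to 16(W), 14(W), 9(W); every one is W ⇒ L
n=18: can move to 17, which is L ⇒ W
n=19: can move to 11, which is L ⇒ W
n=20: can move to 17, which is L ⇒ W
n=21: can move to 13, which is L ⇒ W
n=22: moves to 21(W), 19(W), 14(W); every one is W ⇒ L
n=23: can move to 22, which is L ⇒ W
n=24: moves to 23(W), 21(W), 16(W); every one is W ⇒ L
n=25: can move to 24, which is L ⇒ W
Reading off the rows marked L gives the requested list; there are 10 such values of n.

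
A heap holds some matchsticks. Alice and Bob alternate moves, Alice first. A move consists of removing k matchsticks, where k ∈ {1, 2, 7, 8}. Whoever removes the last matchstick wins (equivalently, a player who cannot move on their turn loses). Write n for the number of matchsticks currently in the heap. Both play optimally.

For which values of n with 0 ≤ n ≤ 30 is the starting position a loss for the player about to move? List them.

0, 3, 6, 9, 12, 15, 18, 21, 24, 27, 30

Classify positions by backward induction: terminal positions (no move available) are L. From any other position, the mover wins iff some move reaches an L.
n=0: no move → L
n=1: →0(L), so W
n=2: →0(L), so W
n=3: →2(W), 1(W) — all W, so L
n=4: →3(L), so W
n=5: →3(L), so W
n=6: →5(W), 4(W) — all W, so L
n=7: →6(L), so W
n=8: →6(L), so W
n=9: →8(W), 7(W), 2(W), 1(W) — all W, so L
n=10: →9(L), so W
n=11: →9(L), so W
n=12: →11(W), 10(W), 5(W), 4(W) — all W, so L
n=13: →12(L), so W
n=14: →12(L), so W
n=15: →14(W), 13(W), 8(W), 7(W) — all W, so L
n=16: →15(L), so W
n=17: →15(L), so W
n=18: →17(W), 16(W), 11(W), 10(W) — all W, so L
n=19: →18(L), so W
n=20: →18(L), so W
n=21: →20(W), 19(W), 14(W), 13(W) — all W, so L
n=22: →21(L), so W
n=23: →21(L), so W
n=24: →23(W), 22(W), 17(W), 16(W) — all W, so L
n=25: →24(L), so W
n=26: →24(L), so W
n=27: →26(W), 25(W), 20(W), 19(W) — all W, so L
n=28: →27(L), so W
n=29: →27(L), so W
n=30: →29(W), 28(W), 23(W), 22(W) — all W, so L
The losing starting values of n are exactly the entries labelled L in this table (11 of them).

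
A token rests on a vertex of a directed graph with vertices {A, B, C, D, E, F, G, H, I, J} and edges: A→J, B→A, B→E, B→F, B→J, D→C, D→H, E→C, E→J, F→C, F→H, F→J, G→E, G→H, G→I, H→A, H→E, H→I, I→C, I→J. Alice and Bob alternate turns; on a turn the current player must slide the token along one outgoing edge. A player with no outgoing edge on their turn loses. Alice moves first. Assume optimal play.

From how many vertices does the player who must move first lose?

Classify positions by backward induction: terminal positions (no move available) are L. From any other position, the mover wins iff some move reaches an L.
Every edge goes from a vertex to one that appears earlier in the order J, C, A, E, I, H, G, F, D, B, so processing vertices in that order labels each vertex after all of its successors.
J: no outgoing edge → L
C: no outgoing edge → L
A: W (go to J, an L position)
E: W (go to C, an L position)
I: W (go to C, an L position)
H: L (options I(W), E(W), A(W) are all W)
G: W (go to H, an L position)
F: W (go to H, an L position)
D: W (go to H, an L position)
B: W (go to J, an L position)
The L vertices are C, H, J; that is 3 in all.

3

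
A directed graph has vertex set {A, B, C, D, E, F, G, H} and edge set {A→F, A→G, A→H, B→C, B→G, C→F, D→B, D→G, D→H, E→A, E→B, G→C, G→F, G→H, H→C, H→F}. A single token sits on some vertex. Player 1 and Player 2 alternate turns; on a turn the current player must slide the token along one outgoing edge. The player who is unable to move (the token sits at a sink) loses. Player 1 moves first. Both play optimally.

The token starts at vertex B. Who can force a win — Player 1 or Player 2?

Positions with no move are L. A position that does have a move is losing for the player to move precisely when every available move leads to a winning position for the opponent. Fill in the labels:
Every edge goes from a vertex to one that appears earlier in the order F, C, H, G, A, B, D, E, so processing vertices in that order labels each vertex after all of its successors.
F: no outgoing edge → L
C: reaches L-position F → W
H: reaches L-position F → W
G: reaches L-position F → W
A: reaches L-position F → W
B: only reaches G(W), C(W), all W → L
D: reaches L-position B → W
E: reaches L-position B → W
The starting position B is L: whatever Player 1 does, the opponent receives a W position.

Player 2 wins.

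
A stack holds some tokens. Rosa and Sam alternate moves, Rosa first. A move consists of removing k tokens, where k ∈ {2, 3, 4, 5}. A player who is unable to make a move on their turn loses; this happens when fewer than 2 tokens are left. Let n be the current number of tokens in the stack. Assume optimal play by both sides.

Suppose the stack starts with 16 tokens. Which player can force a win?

Rosa wins.

Compute win/loss labels from the base case upward. A position with no move is L. Any other position is W if it can reach an L in one move, else L.
n=0: no move → L
n=1: no move → L
n=2: →0(L), so W
n=3: →1(L), so W
n=4: →1(L), so W
n=5: →1(L), so W
n=6: →1(L), so W
n=7: →5(W), 4(W), 3(W), 2(W) — all W, so L
n=8: →6(W), 5(W), 4(W), 3(W) — all W, so L
n=9: →7(L), so W
n=10: →8(L), so W
n=11: →8(L), so W
n=12: →8(L), so W
n=13: →8(L), so W
n=14: →12(W), 11(W), 10(W), 9(W) — all W, so L
n=15: →13(W), 12(W), 11(W), 10(W) — all W, so L
n=16: →14(L), so W
From 16 Rosa can remove 2, leaving 14, reaching an L position.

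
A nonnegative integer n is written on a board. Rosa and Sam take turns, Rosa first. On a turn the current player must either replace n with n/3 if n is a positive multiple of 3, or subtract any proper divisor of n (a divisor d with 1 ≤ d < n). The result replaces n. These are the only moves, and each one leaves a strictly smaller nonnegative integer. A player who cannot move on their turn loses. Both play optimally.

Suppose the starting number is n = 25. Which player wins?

Sam wins.

Build the W/L table. Terminal = L. A non-terminal position is W if it has a move to some L; otherwise it is L.
n=0: no move → L
n=1: no move → L
n=2: reaches L-position 1 → W
n=3: reaches L-position 1 → W
n=4: only reaches 2(W), 3(W), all W → L
n=5: reaches L-position 4 → W
n=6: reaches L-position 4 → W
n=7: only reaches 6(W), which is W → L
n=8: reaches L-position 4 → W
n=9: only reaches 3(W), 6(W), 8(W), all W → L
n=10: reaches L-position 9 → W
n=11: only reaches 10(W), which is W → L
n=12: reaches L-position 4 → W
n=13: only reaches 12(W), which is W → L
n=14: reaches L-position 7 → W
n=15: only reaches 5(W), 10(W), 12(W), 14(W), all W → L
n=16: reaches L-position 15 → W
n=17: only reaches 16(W), which is W → L
n=18: reaches L-position 9 → W
n=19: only reaches 18(W), which is W → L
n=20: reaches L-position 15 → W
n=21: reaches L-position 7 → W
n=22: reaches L-position 11 → W
n=23: only reaches 22(W), which is W → L
n=24: reaches L-position 23 → W
n=25: only reaches 20(W), 24(W), all W → L
The starting position 25 is L: whatever Rosa does, the opponent receives a W position.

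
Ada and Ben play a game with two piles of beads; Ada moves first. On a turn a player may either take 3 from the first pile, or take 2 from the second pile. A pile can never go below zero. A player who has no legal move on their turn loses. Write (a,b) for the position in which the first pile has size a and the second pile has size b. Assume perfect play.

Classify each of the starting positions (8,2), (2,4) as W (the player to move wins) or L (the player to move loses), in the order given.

Build the W/L table. Terminal = L. A non-terminal position is W if it has a move to some L; otherwise it is L.
No move ever increases a pile, so every position that can arise here has a ≤ 8 and b ≤ 4; it is enough to label the cells with 0 ≤ a ≤ 8 and 0 ≤ b ≤ 4.
Every move lowers a or b (never raises either), so fill the grid row by row in increasing a, and left to right within a row: each cell's successors are then already labelled.
      b=0  b=1  b=2  b=3  b=4
a=0:    L    L    W    W    L
a=1:    L    L    W    W    L
a=2:    L    L    W    W    L
a=3:    W    W    L    L    W
a=4:    W    W    L    L    W
a=5:    W    W    L    L    W
a=6:    L    L    W    W    L
a=7:    L    L    W    W    L
a=8:    L    L    W    W    L
Cells with no legal move (terminal, hence L): (0,0), (0,1), (1,0), (1,1), (2,0), (2,1).
The remaining L cells, each justified by listing all of its moves:
(0,4): →(0,2)(W) only, which is W, so L
(1,4): →(1,2)(W) only, which is W, so L
(2,4): →(2,2)(W) only, which is W, so L
(3,2): →(0,2)(W), (3,0)(W) — all W, so L
(3,3): →(0,3)(W), (3,1)(W) — all W, so L
(4,2): →(1,2)(W), (4,0)(W) — all W, so L
(4,3): →(1,3)(W), (4,1)(W) — all W, so L
(5,2): →(2,2)(W), (5,0)(W) — all W, so L
(5,3): →(2,3)(W), (5,1)(W) — all W, so L
(6,0): →(3,0)(W) only, which is W, so L
(6,1): →(3,1)(W) only, which is W, so L
(6,4): →(3,4)(W), (6,2)(W) — all W, so L
(7,0): →(4,0)(W) only, which is W, so L
(7,1): →(4,1)(W) only, which is W, so L
(7,4): →(4,4)(W), (7,2)(W) — all W, so L
(8,0): →(5,0)(W) only, which is W, so L
(8,1): →(5,1)(W) only, which is W, so L
(8,4): →(5,4)(W), (8,2)(W) — all W, so L
Every other cell has at least one move into one of the L cells above, so it is W.
(8,2): the move to (5,2) reaches an L cell, so W
(2,4): one of the L cells justified above, so L

(8,2): W, (2,4): L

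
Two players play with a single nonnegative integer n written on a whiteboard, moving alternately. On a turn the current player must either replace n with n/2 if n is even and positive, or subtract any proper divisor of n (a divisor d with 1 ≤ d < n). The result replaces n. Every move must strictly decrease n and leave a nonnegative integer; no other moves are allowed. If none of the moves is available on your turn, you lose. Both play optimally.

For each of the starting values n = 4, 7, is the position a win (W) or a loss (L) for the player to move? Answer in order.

4: W, 7: L

Label each position W (a win for the player to move) or L (a loss). A position with no legal move is L; any other position is W exactly when some move reaches an L, and L when every move reaches a W.
n=0: no move → L
n=1: no move → L
n=2: can move to 1, which is L ⇒ W
n=3: the only move is to 2(W), a W ⇒ L
n=4: can move to 3, which is L ⇒ W
n=5: the only move is to 4(W), a W ⇒ L
n=6: can move to 3, which is L ⇒ W
n=7: the only move is to 6(W), a W ⇒ L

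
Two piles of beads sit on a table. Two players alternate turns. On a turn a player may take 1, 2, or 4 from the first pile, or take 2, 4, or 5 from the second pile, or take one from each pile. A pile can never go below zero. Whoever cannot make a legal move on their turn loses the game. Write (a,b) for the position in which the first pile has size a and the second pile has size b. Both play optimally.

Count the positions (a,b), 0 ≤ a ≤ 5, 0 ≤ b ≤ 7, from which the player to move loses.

12

Build the W/L table. Terminal = L. A non-terminal position is W if it has a move to some L; otherwise it is L.
Every move lowers a or b (never raises either), so fill the grid row by row in increasing a, and left to right within a row: each cell's successors are then already labelled.
      b=0  b=1  b=2  b=3  b=4  b=5  b=6  b=7
a=0:    L    L    W    W    W    W    W    L
a=1:    W    W    W    L    L    W    W    W
a=2:    W    W    L    W    W    W    W    W
a=3:    L    L    W    W    W    W    W    L
a=4:    W    W    W    L    L    W    W    W
a=5:    W    W    L    W    W    W    W    W
Cells with no legal move (terminal, hence L): (0,0), (0,1).
The remaining L cells, each justified by listing all of its moves:
(0,7): →(0,5)(W), (0,3)(W), (0,2)(W) — all W, so L
(1,3): →(0,3)(W), (1,1)(W), (0,2)(W) — all W, so L
(1,4): →(0,4)(W), (1,2)(W), (1,0)(W), (0,3)(W) — all W, so L
(2,2): →(1,2)(W), (0,2)(W), (2,0)(W), (1,1)(W) — all W, so L
(3,0): →(2,0)(W), (1,0)(W) — all W, so L
(3,1): →(2,1)(W), (1,1)(W), (2,0)(W) — all W, so L
(3,7): →(2,7)(W), (1,7)(W), (3,5)(W), (3,3)(W), (3,2)(W), (2,6)(W) — all W, so L
(4,3): →(3,3)(W), (2,3)(W), (0,3)(W), (4,1)(W), (3,2)(W) — all W, so L
(4,4): →(3,4)(W), (2,4)(W), (0,4)(W), (4,2)(W), (4,0)(W), (3,3)(W) — all W, so L
(5,2): →(4,2)(W), (3,2)(W), (1,2)(W), (5,0)(W), (4,1)(W) — all W, so L
Every other cell has at least one move into one of the L cells above, so it is W.
L cells per row: a=0: 3, a=1: 2, a=2: 1, a=3: 3, a=4: 2, a=5: 1; total 12.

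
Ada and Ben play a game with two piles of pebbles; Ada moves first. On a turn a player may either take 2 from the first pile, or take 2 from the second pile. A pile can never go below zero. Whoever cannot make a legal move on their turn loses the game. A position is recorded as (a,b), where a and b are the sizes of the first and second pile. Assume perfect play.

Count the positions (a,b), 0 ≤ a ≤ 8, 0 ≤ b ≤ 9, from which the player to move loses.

Label each position W (a win for the player to move) or L (a loss). A position with no legal move is L; any other position is W exactly when some move reaches an L, and L when every move reaches a W.
Every move lowers a or b (never raises either), so fill the grid row by row in increasing a, and left to right within a row: each cell's successors are then already labelled.
      b=0  b=1  b=2  b=3  b=4  b=5  b=6  b=7  b=8  b=9
a=0:    L    L    W    W    L    L    W    W    L    L
a=1:    L    L    W    W    L    L    W    W    L    L
a=2:    W    W    L    L    W    W    L    L    W    W
a=3:    W    W    L    L    W    W    L    L    W    W
a=4:    L    L    W    W    L    L    W    W    L    L
a=5:    L    L    W    W    L    L    W    W    L    L
a=6:    W    W    L    L    W    W    L    L    W    W
a=7:    W    W    L    L    W    W    L    L    W    W
a=8:    L    L    W    W    L    L    W    W    L    L
Cells with no legal move (terminal, hence L): (0,0), (0,1), (1,0), (1,1).
The remaining L cells, each justified by listing all of its moves:
(0,4): only reaches (0,2)(W), which is W → L
(0,5): only reaches (0,3)(W), which is W → L
(0,8): only reaches (0,6)(W), which is W → L
(0,9): only reaches (0,7)(W), which is W → L
(1,4): only reaches (1,2)(W), which is W → L
(1,5): only reaches (1,3)(W), which is W → L
(1,8): only reaches (1,6)(W), which is W → L
(1,9): only reaches (1,7)(W), which is W → L
(2,2): only reaches (0,2)(W), (2,0)(W), all W → L
(2,3): only reaches (0,3)(W), (2,1)(W), all W → L
(2,6): only reaches (0,6)(W), (2,4)(W), all W → L
(2,7): only reaches (0,7)(W), (2,5)(W), all W → L
(3,2): only reaches (1,2)(W), (3,0)(W), all W → L
(3,3): only reaches (1,3)(W), (3,1)(W), all W → L
(3,6): only reaches (1,6)(W), (3,4)(W), all W → L
(3,7): only reaches (1,7)(W), (3,5)(W), all W → L
(4,0): only reaches (2,0)(W), which is W → L
(4,1): only reaches (2,1)(W), which is W → L
(4,4): only reaches (2,4)(W), (4,2)(W), all W → L
(4,5): only reaches (2,5)(W), (4,3)(W), all W → L
(4,8): only reaches (2,8)(W), (4,6)(W), all W → L
(4,9): only reaches (2,9)(W), (4,7)(W), all W → L
(5,0): only reaches (3,0)(W), which is W → L
(5,1): only reaches (3,1)(W), which is W → L
(5,4): only reaches (3,4)(W), (5,2)(W), all W → L
(5,5): only reaches (3,5)(W), (5,3)(W), all W → L
(5,8): only reaches (3,8)(W), (5,6)(W), all W → L
(5,9): only reaches (3,9)(W), (5,7)(W), all W → L
(6,2): only reaches (4,2)(W), (6,0)(W), all W → L
(6,3): only reaches (4,3)(W), (6,1)(W), all W → L
(6,6): only reaches (4,6)(W), (6,4)(W), all W → L
(6,7): only reaches (4,7)(W), (6,5)(W), all W → L
(7,2): only reaches (5,2)(W), (7,0)(W), all W → L
(7,3): only reaches (5,3)(W), (7,1)(W), all W → L
(7,6): only reaches (5,6)(W), (7,4)(W), all W → L
(7,7): only reaches (5,7)(W), (7,5)(W), all W → L
(8,0): only reaches (6,0)(W), which is W → L
(8,1): only reaches (6,1)(W), which is W → L
(8,4): only reaches (6,4)(W), (8,2)(W), all W → L
(8,5): only reaches (6,5)(W), (8,3)(W), all W → L
(8,8): only reaches (6,8)(W), (8,6)(W), all W → L
(8,9): only reaches (6,9)(W), (8,7)(W), all W → L
Every other cell has at least one move into one of the L cells above, so it is W.
L cells per row: a=0: 6, a=1: 6, a=2: 4, a=3: 4, a=4: 6, a=5: 6, a=6: 4, a=7: 4, a=8: 6; total 46.

46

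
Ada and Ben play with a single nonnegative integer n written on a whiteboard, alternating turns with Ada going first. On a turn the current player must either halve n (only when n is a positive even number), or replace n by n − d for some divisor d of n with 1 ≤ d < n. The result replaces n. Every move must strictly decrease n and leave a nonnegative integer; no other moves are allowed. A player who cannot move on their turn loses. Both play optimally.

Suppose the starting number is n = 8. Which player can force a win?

Positions with no move are L. A position that does have a move is losing for the player to move precisely when every available move leads to a winning position for the opponent. Fill in the labels:
n=0: no move → L
n=1: no move → L
n=2: can move to 1, which is L ⇒ W
n=3: the only move is to 2(W), a W ⇒ L
n=4: can move to 3, which is L ⇒ W
n=5: the only move is to 4(W), a W ⇒ L
n=6: can move to 3, which is L ⇒ W
n=7: the only move is to 6(W), a W ⇒ L
n=8: can move to 7, which is L ⇒ W
From 8 Ada can move to 7, reaching an L position.

Ada wins.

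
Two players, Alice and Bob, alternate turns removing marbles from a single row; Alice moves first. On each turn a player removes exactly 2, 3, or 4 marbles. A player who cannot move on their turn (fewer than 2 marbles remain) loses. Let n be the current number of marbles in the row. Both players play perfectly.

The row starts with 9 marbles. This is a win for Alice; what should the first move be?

Remove 2, leaving 7.

Label each position W (a win for the player to move) or L (a loss). A position with no legal move is L; any other position is W exactly when some move reaches an L, and L when every move reaches a W.
n=0: no move → L
n=1: no move → L
n=2: reaches L-position 0 → W
n=3: reaches L-position 1 → W
n=4: reaches L-position 1 → W
n=5: reaches L-position 1 → W
n=6: only reaches 4(W), 3(W), 2(W), all W → L
n=7: only reaches 5(W), 4(W), 3(W), all W → L
n=8: reaches L-position 6 → W
n=9: reaches L-position 7 → W
From 9, the L positions reachable in one move are: 7, 6. Any move reaching one of these is winning.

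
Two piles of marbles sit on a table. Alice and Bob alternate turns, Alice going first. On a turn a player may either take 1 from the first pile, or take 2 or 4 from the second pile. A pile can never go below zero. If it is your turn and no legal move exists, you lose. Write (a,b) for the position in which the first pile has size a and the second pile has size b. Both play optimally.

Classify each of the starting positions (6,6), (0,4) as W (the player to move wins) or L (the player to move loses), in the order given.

Classify positions by backward induction: terminal positions (no move available) are L. From any other position, the mover wins iff some move reaches an L.
No move ever increases a pile, so every position that can arise here has a ≤ 6 and b ≤ 6; it is enough to label the cells with 0 ≤ a ≤ 6 and 0 ≤ b ≤ 6.
Every move lowers a or b (never raises either), so fill the grid row by row in increasing a, and left to right within a row: each cell's successors are then already labelled.
      b=0  b=1  b=2  b=3  b=4  b=5  b=6
a=0:    L    L    W    W    W    W    L
a=1:    W    W    L    L    W    W    W
a=2:    L    L    W    W    W    W    L
a=3:    W    W    L    L    W    W    W
a=4:    L    L    W    W    W    W    L
a=5:    W    W    L    L    W    W    W
a=6:    L    L    W    W    W    W    L
Cells with no legal move (terminal, hence L): (0,0), (0,1).
The remaining L cells, each justified by listing all of its moves:
(0,6): only reaches (0,4)(W), (0,2)(W), all W → L
(1,2): only reaches (0,2)(W), (1,0)(W), all W → L
(1,3): only reaches (0,3)(W), (1,1)(W), all W → L
(2,0): only reaches (1,0)(W), which is W → L
(2,1): only reaches (1,1)(W), which is W → L
(2,6): only reaches (1,6)(W), (2,4)(W), (2,2)(W), all W → L
(3,2): only reaches (2,2)(W), (3,0)(W), all W → L
(3,3): only reaches (2,3)(W), (3,1)(W), all W → L
(4,0): only reaches (3,0)(W), which is W → L
(4,1): only reaches (3,1)(W), which is W → L
(4,6): only reaches (3,6)(W), (4,4)(W), (4,2)(W), all W → L
(5,2): only reaches (4,2)(W), (5,0)(W), all W → L
(5,3): only reaches (4,3)(W), (5,1)(W), all W → L
(6,0): only reaches (5,0)(W), which is W → L
(6,1): only reaches (5,1)(W), which is W → L
(6,6): only reaches (5,6)(W), (6,4)(W), (6,2)(W), all W → L
Every other cell has at least one move into one of the L cells above, so it is W.
(6,6): one of the L cells justified above, so L
(0,4): the move to (0,0) reaches an L cell, so W

(6,6): L, (0,4): W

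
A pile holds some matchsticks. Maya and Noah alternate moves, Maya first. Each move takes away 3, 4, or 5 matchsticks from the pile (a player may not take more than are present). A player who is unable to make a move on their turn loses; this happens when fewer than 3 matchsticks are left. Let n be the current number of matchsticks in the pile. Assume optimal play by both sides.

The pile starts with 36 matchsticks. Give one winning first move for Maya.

Label each position W (a win for the player to move) or L (a loss). A position with no legal move is L; any other position is W exactly when some move reaches an L, and L when every move reaches a W.
n=0: no move → L
n=1: no move → L
n=2: no move → L
n=3: can move to 0, which is L ⇒ W
n=4: can move to 1, which is L ⇒ W
n=5: can move to 2, which is L ⇒ W
n=6: can move to 2, which is L ⇒ W
n=7: can move to 2, which is L ⇒ W
n=8: moves to 5(W), 4(W), 3(W); every one is W ⇒ L
n=9: moves to 6(W), 5(W), 4(W); every one is W ⇒ L
n=10: moves to 7(W), 6(W), 5(W); every one is W ⇒ L
n=11: can move to 8, which is L ⇒ W
n=12: can move to 9, which is L ⇒ W
n=13: can move to 10, which is L ⇒ W
n=14: can move to 10, which is L ⇒ W
n=15: can move to 10, which is L ⇒ W
n=16: moves to 13(W), 12(W), 11(W); every one is W ⇒ L
n=17: moves to 14(W), 13(W), 12(W); every one is W ⇒ L
n=18: moves to 15(W), 14(W), 13(W); every one is W ⇒ L
n=19: can move to 16, which is L ⇒ W
n=20: can move to 17, which is L ⇒ W
n=21: can move to 18, which is L ⇒ W
n=22: can move to 18, which is L ⇒ W
n=23: can move to 18, which is L ⇒ W
n=24: moves to 21(W), 20(W), 19(W); every one is W ⇒ L
n=25: moves to 22(W), 21(W), 20(W); every one is W ⇒ L
n=26: moves to 23(W), 22(W), 21(W); every one is W ⇒ L
n=27: can move to 24, which is L ⇒ W
n=28: can move to 25, which is L ⇒ W
n=29: can move to 26, which is L ⇒ W
n=30: can move to 26, which is L ⇒ W
n=31: can move to 26, which is L ⇒ W
n=32: moves to 29(W), 28(W), 27(W); every one is W ⇒ L
n=33: moves to 30(W), 29(W), 28(W); every one is W ⇒ L
n=34: moves to 31(W), 30(W), 29(W); every one is W ⇒ L
n=35: can move to 32, which is L ⇒ W
n=36: can move to 33, which is L ⇒ W
From 36, the L positions reachable in one move are: 33, 32. Any move reaching one of these is winning.

Remove 3, leaving 33.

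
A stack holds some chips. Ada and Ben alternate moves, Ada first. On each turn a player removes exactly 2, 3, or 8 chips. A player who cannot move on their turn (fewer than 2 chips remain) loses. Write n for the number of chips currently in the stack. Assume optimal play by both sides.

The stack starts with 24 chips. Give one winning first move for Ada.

Build the W/L table. Terminal = L. A non-terminal position is W if it has a move to some L; otherwise it is L.
n=0: no move → L
n=1: no move → L
n=2: reaches L-position 0 → W
n=3: reaches L-position 1 → W
n=4: reaches L-position 1 → W
n=5: only reaches 3(W), 2(W), all W → L
n=6: only reaches 4(W), 3(W), all W → L
n=7: reaches L-position 5 → W
n=8: reaches L-position 6 → W
n=9: reaches L-position 6 → W
n=10: only reaches 8(W), 7(W), 2(W), all W → L
n=11: only reaches 9(W), 8(W), 3(W), all W → L
n=12: reaches L-position 10 → W
n=13: reaches L-position 11 → W
n=14: reaches L-position 11 → W
n=15: only reaches 13(W), 12(W), 7(W), all W → L
n=16: only reaches 14(W), 13(W), 8(W), all W → L
n=17: reaches L-position 15 → W
n=18: reaches L-position 16 → W
n=19: reaches L-position 16 → W
n=20: only reaches 18(W), 17(W), 12(W), all W → L
n=21: only reaches 19(W), 18(W), 13(W), all W → L
n=22: reaches L-position 20 → W
n=23: reaches L-position 21 → W
n=24: reaches L-position 21 → W
From 24, the L positions reachable in one move are: 21, 16. Any move reaching one of these is winning.

Remove 3, leaving 21.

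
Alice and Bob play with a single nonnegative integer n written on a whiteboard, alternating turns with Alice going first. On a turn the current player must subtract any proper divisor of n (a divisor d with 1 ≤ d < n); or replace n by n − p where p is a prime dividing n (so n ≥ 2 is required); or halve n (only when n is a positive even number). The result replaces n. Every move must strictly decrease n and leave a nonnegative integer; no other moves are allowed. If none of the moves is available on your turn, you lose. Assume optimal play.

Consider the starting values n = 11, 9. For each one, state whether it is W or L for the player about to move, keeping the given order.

11: W, 9: L

Label each position W (a win for the player to move) or L (a loss). A position with no legal move is L; any other position is W exactly when some move reaches an L, and L when every move reaches a W.
n=0: no move → L
n=1: no move → L
n=2: reaches L-position 0 → W
n=3: reaches L-position 0 → W
n=4: only reaches 2(W), 3(W), all W → L
n=5: reaches L-position 0 → W
n=6: reaches L-position 4 → W
n=7: reaches L-position 0 → W
n=8: reaches L-position 4 → W
n=9: only reaches 6(W), 8(W), all W → L
n=10: reaches L-position 9 → W
n=11: reaches L-position 0 → W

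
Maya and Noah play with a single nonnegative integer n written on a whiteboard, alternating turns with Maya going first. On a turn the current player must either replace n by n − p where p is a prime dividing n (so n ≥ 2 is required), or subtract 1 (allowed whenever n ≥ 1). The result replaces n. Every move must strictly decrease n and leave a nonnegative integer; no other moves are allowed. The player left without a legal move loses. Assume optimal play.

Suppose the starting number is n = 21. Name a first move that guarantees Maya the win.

Move to 20.

Classify positions by backward induction: terminal positions (no move available) are L. From any other position, the mover wins iff some move reaches an L.
n=0: no move → L
n=1: can move to 0, which is L ⇒ W
n=2: can move to 0, which is L ⇒ W
n=3: can move to 0, which is L ⇒ W
n=4: moves to 2(W), 3(W); every one is W ⇒ L
n=5: can move to 0, which is L ⇒ W
n=6: can move to 4, which is L ⇒ W
n=7: can move to 0, which is L ⇒ W
n=8: moves to 6(W), 7(W); every one is W ⇒ L
n=9: can move to 8, which is L ⇒ W
n=10: can move to 8, which is L ⇒ W
n=11: can move to 0, which is L ⇒ W
n=12: moves to 9(W), 10(W), 11(W); every one is W ⇒ L
n=13: can move to 0, which is L ⇒ W
n=14: can move to 12, which is L ⇒ W
n=15: can move to 12, which is L ⇒ W
n=16: moves to 14(W), 15(W); every one is W ⇒ L
n=17: can move to 0, which is L ⇒ W
n=18: can move to 16, which is L ⇒ W
n=19: can move to 0, which is L ⇒ W
n=20: moves to 15(W), 18(W), 19(W); every one is W ⇒ L
n=21: can move to 20, which is L ⇒ W
From 21, the L positions reachable in one move are: 20.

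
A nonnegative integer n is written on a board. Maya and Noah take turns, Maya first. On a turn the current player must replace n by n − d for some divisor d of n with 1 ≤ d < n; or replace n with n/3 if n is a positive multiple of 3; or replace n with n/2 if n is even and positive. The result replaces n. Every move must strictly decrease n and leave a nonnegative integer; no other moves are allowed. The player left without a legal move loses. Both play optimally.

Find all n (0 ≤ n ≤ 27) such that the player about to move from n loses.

0, 1, 4, 7, 9, 11, 13, 15, 17, 19, 23, 25

Label each position W (a win for the player to move) or L (a loss). A position with no legal move is L; any other position is W exactly when some move reaches an L, and L when every move reaches a W.
n=0: no move → L
n=1: no move → L
n=2: →1(L), so W
n=3: →1(L), so W
n=4: →2(W), 3(W) — all W, so L
n=5: →4(L), so W
n=6: →4(L), so W
n=7: →6(W) only, which is W, so L
n=8: →4(L), so W
n=9: →3(W), 6(W), 8(W) — all W, so L
n=10: →9(L), so W
n=11: →10(W) only, which is W, so L
n=12: →4(L), so W
n=13: →12(W) only, which is W, so L
n=14: →7(L), so W
n=15: →5(W), 10(W), 12(W), 14(W) — all W, so L
n=16: →15(L), so W
n=17: →16(W) only, which is W, so L
n=18: →9(L), so W
n=19: →18(W) only, which is W, so L
n=20: →15(L), so W
n=21: →7(L), so W
n=22: →11(L), so W
n=23: →22(W) only, which is W, so L
n=24: →23(L), so W
n=25: →20(W), 24(W) — all W, so L
n=26: →13(L), so W
n=27: →9(L), so W
The losing starting values of n are exactly the entries labelled L in this table (12 of them).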